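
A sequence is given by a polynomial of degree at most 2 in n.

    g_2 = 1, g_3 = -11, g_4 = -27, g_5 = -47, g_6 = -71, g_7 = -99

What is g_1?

9

First differences: -12, -16, -20, -24, -28
Second differences: -4, -4, -4, -4
The second differences are constant at -4.
Work back: -12 + 4 = -8;  1 + 8 = 9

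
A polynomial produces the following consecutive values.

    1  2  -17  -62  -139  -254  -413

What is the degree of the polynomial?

3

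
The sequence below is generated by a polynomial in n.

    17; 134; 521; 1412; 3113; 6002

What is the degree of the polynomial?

117, 387, 891, 1701, 2889
270, 504, 810, 1188
234, 306, 378
72, 72
The fourth differences are constant, so the polynomial has degree 4.

4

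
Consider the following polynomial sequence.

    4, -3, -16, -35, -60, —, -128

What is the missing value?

-91

Using the first 5 terms:
First differences: -7, -13, -19, -25
Second differences: -6, -6, -6
Constant second difference = -6.
Extend forward: -25 − 6 = -31;  -60 − 31 = -91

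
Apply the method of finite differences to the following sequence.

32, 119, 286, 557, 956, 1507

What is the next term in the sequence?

2234

Δ: 87  167  271  399  551
Δ²: 80  104  128  152
Δ³: 24  24  24
Third differences constant at 24.
152 + 24 = 176;  551 + 176 = 727;  1507 + 727 = 2234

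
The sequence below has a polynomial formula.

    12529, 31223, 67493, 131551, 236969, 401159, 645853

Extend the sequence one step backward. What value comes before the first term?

Δ: 18694  36270  64058  105418  164190  244694
Δ²: 17576  27788  41360  58772  80504
Δ³: 10212  13572  17412  21732
Δ⁴: 3360  3840  4320
Δ⁵: 480  480
The fifth differences are constant at 480.
Work back: 3360 − 480 = 2880;  10212 − 2880 = 7332;  17576 − 7332 = 10244;  18694 − 10244 = 8450;  12529 − 8450 = 4079

4079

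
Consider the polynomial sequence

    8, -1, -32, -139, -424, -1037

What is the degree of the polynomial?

4

Δ: -9, -31, -107, -285, -613
Δ²: -22, -76, -178, -328
Δ³: -54, -102, -150
Δ⁴: -48, -48
The fourth differences are constant, so the polynomial has degree 4.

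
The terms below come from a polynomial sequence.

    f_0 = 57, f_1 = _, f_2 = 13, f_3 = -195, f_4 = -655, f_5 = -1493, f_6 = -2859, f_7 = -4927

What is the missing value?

Using the last 6 terms:
D1: -208  -460  -838  -1366  -2068
D2: -252  -378  -528  -702
D3: -126  -150  -174
D4: -24  -24
Constant fourth difference = -24.
Extend backward: -126 + 24 = -102;  -252 + 102 = -150;  -208 + 150 = -58;  13 + 58 = 71

71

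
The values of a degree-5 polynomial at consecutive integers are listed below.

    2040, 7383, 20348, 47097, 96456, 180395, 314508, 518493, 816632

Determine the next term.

Δ: 5343  12965  26749  49359  83939  134113  203985  298139
Δ²: 7622  13784  22610  34580  50174  69872  94154
Δ³: 6162  8826  11970  15594  19698  24282
Δ⁴: 2664  3144  3624  4104  4584
Δ⁵: 480  480  480  480
Fifth differences constant at 480.
4584 + 480 = 5064;  24282 + 5064 = 29346;  94154 + 29346 = 123500;  298139 + 123500 = 421639;  816632 + 421639 = 1238271

1238271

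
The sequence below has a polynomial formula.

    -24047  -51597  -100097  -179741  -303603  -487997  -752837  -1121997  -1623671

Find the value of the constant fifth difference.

-360

First differences: -27550, -48500, -79644, -123862, -184394, -264840, -369160, -501674
Second differences: -20950, -31144, -44218, -60532, -80446, -104320, -132514
Third differences: -10194, -13074, -16314, -19914, -23874, -28194
Fourth differences: -2880, -3240, -3600, -3960, -4320
Fifth differences: -360, -360, -360, -360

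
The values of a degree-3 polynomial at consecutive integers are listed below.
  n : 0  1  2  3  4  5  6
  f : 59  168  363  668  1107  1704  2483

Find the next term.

3468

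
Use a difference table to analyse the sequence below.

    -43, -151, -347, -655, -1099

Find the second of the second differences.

First differences: -108, -196, -308, -444
Second differences: -88, -112, -136
Third differences: -24, -24

-112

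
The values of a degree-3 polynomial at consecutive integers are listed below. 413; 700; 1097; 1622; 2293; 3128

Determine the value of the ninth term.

First differences: 287 , 397 , 525 , 671 , 835
Second differences: 110 , 128 , 146 , 164
Third differences: 18 , 18 , 18
Constant third difference = 18, so extend:
164 + 18 = 182;  835 + 182 = 1017;  3128 + 1017 = 4145
182 + 18 = 200;  1017 + 200 = 1217;  4145 + 1217 = 5362
200 + 18 = 218;  1217 + 218 = 1435;  5362 + 1435 = 6797

6797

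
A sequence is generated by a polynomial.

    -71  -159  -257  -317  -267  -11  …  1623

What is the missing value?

571

Using the first 6 terms:
D1: -88, -98, -60, 50, 256
D2: -10, 38, 110, 206
D3: 48, 72, 96
D4: 24, 24
Constant fourth difference = 24.
Extend forward: 96 + 24 = 120;  206 + 120 = 326;  256 + 326 = 582;  -11 + 582 = 571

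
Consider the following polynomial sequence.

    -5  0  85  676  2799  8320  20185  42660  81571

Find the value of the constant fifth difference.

240

First differences: 5, 85, 591, 2123, 5521, 11865, 22475, 38911
Second differences: 80, 506, 1532, 3398, 6344, 10610, 16436
Third differences: 426, 1026, 1866, 2946, 4266, 5826
Fourth differences: 600, 840, 1080, 1320, 1560
Fifth differences: 240, 240, 240, 240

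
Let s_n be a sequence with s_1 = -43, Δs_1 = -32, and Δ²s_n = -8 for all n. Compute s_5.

-219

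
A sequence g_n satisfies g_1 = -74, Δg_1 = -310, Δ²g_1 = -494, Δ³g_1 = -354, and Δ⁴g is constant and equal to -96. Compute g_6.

-10584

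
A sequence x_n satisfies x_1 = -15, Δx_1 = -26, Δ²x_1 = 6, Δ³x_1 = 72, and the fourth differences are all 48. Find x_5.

253

Build the table forward from the leading diagonal:
Fourth differences: 48  48  48  48  48
Third differences: 72  120  168  216  264
Second differences: 6  78  198  366  582
First differences: -26  -20  58  256  622
x: -15  -41  -61  -3  253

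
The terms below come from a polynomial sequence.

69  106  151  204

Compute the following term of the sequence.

Δ: 37, 45, 53
Δ²: 8, 8
The second differences are constant (8).
53 + 8 = 61;  204 + 61 = 265

265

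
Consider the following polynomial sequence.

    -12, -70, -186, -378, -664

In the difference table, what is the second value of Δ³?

-18

First differences: -58, -116, -192, -286
Second differences: -58, -76, -94
Third differences: -18, -18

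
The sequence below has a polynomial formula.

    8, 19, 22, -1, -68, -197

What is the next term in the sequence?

11, 3, -23, -67, -129
-8, -26, -44, -62
-18, -18, -18
The third differences are constant (-18).
-62 − 18 = -80;  -129 − 80 = -209;  -197 − 209 = -406

-406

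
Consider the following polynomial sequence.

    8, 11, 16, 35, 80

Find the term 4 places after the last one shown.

760

3 , 5 , 19 , 45
2 , 14 , 26
12 , 12
The third differences are constant (12).
26 + 12 = 38;  45 + 38 = 83;  80 + 83 = 163
38 + 12 = 50;  83 + 50 = 133;  163 + 133 = 296
50 + 12 = 62;  133 + 62 = 195;  296 + 195 = 491
62 + 12 = 74;  195 + 74 = 269;  491 + 269 = 760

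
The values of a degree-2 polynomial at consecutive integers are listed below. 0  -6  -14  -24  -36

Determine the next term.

-50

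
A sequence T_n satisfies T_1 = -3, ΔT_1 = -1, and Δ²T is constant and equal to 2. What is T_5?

5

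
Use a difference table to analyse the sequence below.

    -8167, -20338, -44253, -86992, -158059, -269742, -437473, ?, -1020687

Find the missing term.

-680188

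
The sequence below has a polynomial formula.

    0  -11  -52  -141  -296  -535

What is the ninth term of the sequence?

-11 , -41 , -89 , -155 , -239
-30 , -48 , -66 , -84
-18 , -18 , -18
The third differences are constant (-18).
-84 − 18 = -102;  -239 − 102 = -341;  -535 − 341 = -876
-102 − 18 = -120;  -341 − 120 = -461;  -876 − 461 = -1337
-120 − 18 = -138;  -461 − 138 = -599;  -1337 − 599 = -1936

-1936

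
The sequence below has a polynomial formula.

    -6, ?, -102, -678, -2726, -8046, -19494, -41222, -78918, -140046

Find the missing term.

Using the last 8 terms:
Δ: -576  -2048  -5320  -11448  -21728  -37696  -61128
Δ²: -1472  -3272  -6128  -10280  -15968  -23432
Δ³: -1800  -2856  -4152  -5688  -7464
Δ⁴: -1056  -1296  -1536  -1776
Δ⁵: -240  -240  -240
Constant fifth difference = -240.
Extend backward: -1056 + 240 = -816;  -1800 + 816 = -984;  -1472 + 984 = -488;  -576 + 488 = -88;  -102 + 88 = -14

-14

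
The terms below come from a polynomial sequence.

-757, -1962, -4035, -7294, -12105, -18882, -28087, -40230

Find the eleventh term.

-100107

D1: -1205, -2073, -3259, -4811, -6777, -9205, -12143
D2: -868, -1186, -1552, -1966, -2428, -2938
D3: -318, -366, -414, -462, -510
D4: -48, -48, -48, -48
The fourth differences are constant (-48).
-510 − 48 = -558;  -2938 − 558 = -3496;  -12143 − 3496 = -15639;  -40230 − 15639 = -55869
-558 − 48 = -606;  -3496 − 606 = -4102;  -15639 − 4102 = -19741;  -55869 − 19741 = -75610
-606 − 48 = -654;  -4102 − 654 = -4756;  -19741 − 4756 = -24497;  -75610 − 24497 = -100107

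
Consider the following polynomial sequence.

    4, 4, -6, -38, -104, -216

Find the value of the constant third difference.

D1: 0, -10, -32, -66, -112
D2: -10, -22, -34, -46
D3: -12, -12, -12

-12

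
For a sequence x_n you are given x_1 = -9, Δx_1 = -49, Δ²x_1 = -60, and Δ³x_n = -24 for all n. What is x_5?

Build the table forward from the leading diagonal:
Δ³: -24, -24, -24, -24, -24
Δ²: -60, -84, -108, -132, -156
Δ: -49, -109, -193, -301, -433
x: -9, -58, -167, -360, -661

-661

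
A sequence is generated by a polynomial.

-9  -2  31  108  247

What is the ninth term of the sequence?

1783

Δ: 7 , 33 , 77 , 139
Δ²: 26 , 44 , 62
Δ³: 18 , 18
Constant third difference = 18, so extend:
62 + 18 = 80;  139 + 80 = 219;  247 + 219 = 466
80 + 18 = 98;  219 + 98 = 317;  466 + 317 = 783
98 + 18 = 116;  317 + 116 = 433;  783 + 433 = 1216
116 + 18 = 134;  433 + 134 = 567;  1216 + 567 = 1783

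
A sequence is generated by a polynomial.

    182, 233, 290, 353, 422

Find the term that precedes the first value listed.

Δ: 51, 57, 63, 69
Δ²: 6, 6, 6
The second differences are constant at 6.
Work back: 51 − 6 = 45;  182 − 45 = 137

137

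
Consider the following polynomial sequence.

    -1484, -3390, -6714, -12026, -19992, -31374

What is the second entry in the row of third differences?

-666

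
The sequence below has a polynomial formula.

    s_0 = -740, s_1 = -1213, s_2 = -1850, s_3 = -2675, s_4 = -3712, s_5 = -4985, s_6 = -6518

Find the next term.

-8335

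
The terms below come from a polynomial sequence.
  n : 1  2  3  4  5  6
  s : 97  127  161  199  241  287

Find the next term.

337

First differences: 30, 34, 38, 42, 46
Second differences: 4, 4, 4, 4
Constant second difference = 4, so extend:
46 + 4 = 50;  287 + 50 = 337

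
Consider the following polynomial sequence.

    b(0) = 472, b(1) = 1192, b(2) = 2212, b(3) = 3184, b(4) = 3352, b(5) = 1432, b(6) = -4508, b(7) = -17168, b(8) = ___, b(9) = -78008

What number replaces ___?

Using the first 8 terms:
Δ: 720  1020  972  168  -1920  -5940  -12660
Δ²: 300  -48  -804  -2088  -4020  -6720
Δ³: -348  -756  -1284  -1932  -2700
Δ⁴: -408  -528  -648  -768
Δ⁵: -120  -120  -120
Constant fifth difference = -120.
Extend forward: -768 − 120 = -888;  -2700 − 888 = -3588;  -6720 − 3588 = -10308;  -12660 − 10308 = -22968;  -17168 − 22968 = -40136

-40136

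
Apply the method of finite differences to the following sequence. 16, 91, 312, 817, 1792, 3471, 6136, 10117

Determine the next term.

15792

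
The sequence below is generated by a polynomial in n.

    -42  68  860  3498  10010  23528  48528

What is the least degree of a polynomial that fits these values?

5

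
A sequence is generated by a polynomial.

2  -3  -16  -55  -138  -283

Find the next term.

First differences: -5 , -13 , -39 , -83 , -145
Second differences: -8 , -26 , -44 , -62
Third differences: -18 , -18 , -18
Constant third difference = -18, so extend:
-62 − 18 = -80;  -145 − 80 = -225;  -283 − 225 = -508

-508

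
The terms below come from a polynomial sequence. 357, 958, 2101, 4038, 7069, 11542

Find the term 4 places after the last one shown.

52494

First differences: 601 , 1143 , 1937 , 3031 , 4473
Second differences: 542 , 794 , 1094 , 1442
Third differences: 252 , 300 , 348
Fourth differences: 48 , 48
Fourth differences constant at 48.
348 + 48 = 396;  1442 + 396 = 1838;  4473 + 1838 = 6311;  11542 + 6311 = 17853
396 + 48 = 444;  1838 + 444 = 2282;  6311 + 2282 = 8593;  17853 + 8593 = 26446
444 + 48 = 492;  2282 + 492 = 2774;  8593 + 2774 = 11367;  26446 + 11367 = 37813
492 + 48 = 540;  2774 + 540 = 3314;  11367 + 3314 = 14681;  37813 + 14681 = 52494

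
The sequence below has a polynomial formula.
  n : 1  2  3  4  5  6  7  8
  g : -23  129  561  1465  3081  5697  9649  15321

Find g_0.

-39

First differences: 152, 432, 904, 1616, 2616, 3952, 5672
Second differences: 280, 472, 712, 1000, 1336, 1720
Third differences: 192, 240, 288, 336, 384
Fourth differences: 48, 48, 48, 48
The fourth differences are constant at 48.
Work back: 192 − 48 = 144;  280 − 144 = 136;  152 − 136 = 16;  -23 − 16 = -39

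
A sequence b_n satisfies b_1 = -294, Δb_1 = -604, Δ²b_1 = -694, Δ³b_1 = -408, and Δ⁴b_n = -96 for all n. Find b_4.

-4596

Build the table forward from the leading diagonal:
Δ⁴: -96  -96  -96  -96
Δ³: -408  -504  -600  -696
Δ²: -694  -1102  -1606  -2206
Δ: -604  -1298  -2400  -4006
b: -294  -898  -2196  -4596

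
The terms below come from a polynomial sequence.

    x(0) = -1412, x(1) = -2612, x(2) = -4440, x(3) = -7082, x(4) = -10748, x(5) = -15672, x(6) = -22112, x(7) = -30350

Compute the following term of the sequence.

D1: -1200 , -1828 , -2642 , -3666 , -4924 , -6440 , -8238
D2: -628 , -814 , -1024 , -1258 , -1516 , -1798
D3: -186 , -210 , -234 , -258 , -282
D4: -24 , -24 , -24 , -24
Constant fourth difference = -24, so extend:
-282 − 24 = -306;  -1798 − 306 = -2104;  -8238 − 2104 = -10342;  -30350 − 10342 = -40692

-40692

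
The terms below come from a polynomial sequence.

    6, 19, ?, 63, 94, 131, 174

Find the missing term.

38

Using the last 4 terms:
D1: 31  37  43
D2: 6  6
Constant second difference = 6.
Extend backward: 31 − 6 = 25;  63 − 25 = 38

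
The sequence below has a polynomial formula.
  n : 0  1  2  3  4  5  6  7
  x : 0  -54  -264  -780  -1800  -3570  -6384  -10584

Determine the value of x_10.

-54, -210, -516, -1020, -1770, -2814, -4200
-156, -306, -504, -750, -1044, -1386
-150, -198, -246, -294, -342
-48, -48, -48, -48
Constant fourth difference = -48, so extend:
-342 − 48 = -390;  -1386 − 390 = -1776;  -4200 − 1776 = -5976;  -10584 − 5976 = -16560
-390 − 48 = -438;  -1776 − 438 = -2214;  -5976 − 2214 = -8190;  -16560 − 8190 = -24750
-438 − 48 = -486;  -2214 − 486 = -2700;  -8190 − 2700 = -10890;  -24750 − 10890 = -35640

-35640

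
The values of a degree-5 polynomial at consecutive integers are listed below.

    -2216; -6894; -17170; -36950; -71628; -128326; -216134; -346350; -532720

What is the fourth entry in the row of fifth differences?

-240

Δ: -4678, -10276, -19780, -34678, -56698, -87808, -130216, -186370
Δ²: -5598, -9504, -14898, -22020, -31110, -42408, -56154
Δ³: -3906, -5394, -7122, -9090, -11298, -13746
Δ⁴: -1488, -1728, -1968, -2208, -2448
Δ⁵: -240, -240, -240, -240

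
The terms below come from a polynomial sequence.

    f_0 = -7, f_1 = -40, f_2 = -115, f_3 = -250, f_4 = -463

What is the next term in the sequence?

-772

First differences: -33 , -75 , -135 , -213
Second differences: -42 , -60 , -78
Third differences: -18 , -18
Constant third difference = -18, so extend:
-78 − 18 = -96;  -213 − 96 = -309;  -463 − 309 = -772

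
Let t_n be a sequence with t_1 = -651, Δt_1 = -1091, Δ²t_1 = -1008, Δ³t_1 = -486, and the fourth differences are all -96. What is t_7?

-33477

Build the table forward from the leading diagonal:
Δ⁴: -96, -96, -96, -96, -96, -96, -96
Δ³: -486, -582, -678, -774, -870, -966, -1062
Δ²: -1008, -1494, -2076, -2754, -3528, -4398, -5364
Δ: -1091, -2099, -3593, -5669, -8423, -11951, -16349
t: -651, -1742, -3841, -7434, -13103, -21526, -33477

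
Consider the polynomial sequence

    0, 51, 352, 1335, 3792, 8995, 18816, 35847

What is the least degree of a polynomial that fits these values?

Δ: 51, 301, 983, 2457, 5203, 9821, 17031
Δ²: 250, 682, 1474, 2746, 4618, 7210
Δ³: 432, 792, 1272, 1872, 2592
Δ⁴: 360, 480, 600, 720
Δ⁵: 120, 120, 120
The fifth differences are constant, so the polynomial has degree 5.

5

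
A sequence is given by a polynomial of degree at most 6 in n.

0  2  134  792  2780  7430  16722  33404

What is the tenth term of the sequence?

D1: 2  132  658  1988  4650  9292  16682
D2: 130  526  1330  2662  4642  7390
D3: 396  804  1332  1980  2748
D4: 408  528  648  768
D5: 120  120  120
The fifth differences are constant (120).
768 + 120 = 888;  2748 + 888 = 3636;  7390 + 3636 = 11026;  16682 + 11026 = 27708;  33404 + 27708 = 61112
888 + 120 = 1008;  3636 + 1008 = 4644;  11026 + 4644 = 15670;  27708 + 15670 = 43378;  61112 + 43378 = 104490

104490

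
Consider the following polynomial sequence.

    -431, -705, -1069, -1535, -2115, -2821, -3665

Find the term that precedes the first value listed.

D1: -274  -364  -466  -580  -706  -844
D2: -90  -102  -114  -126  -138
D3: -12  -12  -12  -12
The third differences are constant at -12.
Work back: -90 + 12 = -78;  -274 + 78 = -196;  -431 + 196 = -235

-235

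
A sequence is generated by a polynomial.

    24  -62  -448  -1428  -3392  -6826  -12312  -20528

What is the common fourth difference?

-96

D1: -86, -386, -980, -1964, -3434, -5486, -8216
D2: -300, -594, -984, -1470, -2052, -2730
D3: -294, -390, -486, -582, -678
D4: -96, -96, -96, -96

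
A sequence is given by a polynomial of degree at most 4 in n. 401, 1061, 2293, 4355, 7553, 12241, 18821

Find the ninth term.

D1: 660, 1232, 2062, 3198, 4688, 6580
D2: 572, 830, 1136, 1490, 1892
D3: 258, 306, 354, 402
D4: 48, 48, 48
Fourth differences constant at 48.
402 + 48 = 450;  1892 + 450 = 2342;  6580 + 2342 = 8922;  18821 + 8922 = 27743
450 + 48 = 498;  2342 + 498 = 2840;  8922 + 2840 = 11762;  27743 + 11762 = 39505

39505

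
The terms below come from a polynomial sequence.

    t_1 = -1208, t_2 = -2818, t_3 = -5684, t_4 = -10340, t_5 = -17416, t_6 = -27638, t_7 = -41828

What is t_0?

-1610  -2866  -4656  -7076  -10222  -14190
-1256  -1790  -2420  -3146  -3968
-534  -630  -726  -822
-96  -96  -96
The fourth differences are constant at -96.
Work back: -534 + 96 = -438;  -1256 + 438 = -818;  -1610 + 818 = -792;  -1208 + 792 = -416

-416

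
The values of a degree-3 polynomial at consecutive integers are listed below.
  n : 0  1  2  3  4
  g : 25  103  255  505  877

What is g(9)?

5407

Δ: 78 , 152 , 250 , 372
Δ²: 74 , 98 , 122
Δ³: 24 , 24
Constant third difference = 24, so extend:
122 + 24 = 146;  372 + 146 = 518;  877 + 518 = 1395
146 + 24 = 170;  518 + 170 = 688;  1395 + 688 = 2083
170 + 24 = 194;  688 + 194 = 882;  2083 + 882 = 2965
194 + 24 = 218;  882 + 218 = 1100;  2965 + 1100 = 4065
218 + 24 = 242;  1100 + 242 = 1342;  4065 + 1342 = 5407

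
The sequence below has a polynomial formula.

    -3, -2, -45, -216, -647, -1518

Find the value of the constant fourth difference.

Δ: 1, -43, -171, -431, -871
Δ²: -44, -128, -260, -440
Δ³: -84, -132, -180
Δ⁴: -48, -48

-48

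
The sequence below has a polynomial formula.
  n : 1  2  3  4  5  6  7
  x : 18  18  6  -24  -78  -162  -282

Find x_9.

First differences: 0  -12  -30  -54  -84  -120
Second differences: -12  -18  -24  -30  -36
Third differences: -6  -6  -6  -6
Constant third difference = -6, so extend:
-36 − 6 = -42;  -120 − 42 = -162;  -282 − 162 = -444
-42 − 6 = -48;  -162 − 48 = -210;  -444 − 210 = -654

-654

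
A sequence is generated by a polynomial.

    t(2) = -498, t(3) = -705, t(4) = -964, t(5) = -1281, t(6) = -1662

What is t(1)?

-337

First differences: -207  -259  -317  -381
Second differences: -52  -58  -64
Third differences: -6  -6
The third differences are constant at -6.
Work back: -52 + 6 = -46;  -207 + 46 = -161;  -498 + 161 = -337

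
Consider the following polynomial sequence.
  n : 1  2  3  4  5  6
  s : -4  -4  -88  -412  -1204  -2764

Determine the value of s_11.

-37624

0 , -84 , -324 , -792 , -1560
-84 , -240 , -468 , -768
-156 , -228 , -300
-72 , -72
Fourth differences constant at -72.
-300 − 72 = -372;  -768 − 372 = -1140;  -1560 − 1140 = -2700;  -2764 − 2700 = -5464
-372 − 72 = -444;  -1140 − 444 = -1584;  -2700 − 1584 = -4284;  -5464 − 4284 = -9748
-444 − 72 = -516;  -1584 − 516 = -2100;  -4284 − 2100 = -6384;  -9748 − 6384 = -16132
-516 − 72 = -588;  -2100 − 588 = -2688;  -6384 − 2688 = -9072;  -16132 − 9072 = -25204
-588 − 72 = -660;  -2688 − 660 = -3348;  -9072 − 3348 = -12420;  -25204 − 12420 = -37624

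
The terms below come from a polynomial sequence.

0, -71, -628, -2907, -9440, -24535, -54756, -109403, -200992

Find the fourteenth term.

Δ: -71, -557, -2279, -6533, -15095, -30221, -54647, -91589
Δ²: -486, -1722, -4254, -8562, -15126, -24426, -36942
Δ³: -1236, -2532, -4308, -6564, -9300, -12516
Δ⁴: -1296, -1776, -2256, -2736, -3216
Δ⁵: -480, -480, -480, -480
The fifth differences are constant (-480).
-3216 − 480 = -3696;  -12516 − 3696 = -16212;  -36942 − 16212 = -53154;  -91589 − 53154 = -144743;  -200992 − 144743 = -345735
-3696 − 480 = -4176;  -16212 − 4176 = -20388;  -53154 − 20388 = -73542;  -144743 − 73542 = -218285;  -345735 − 218285 = -564020
-4176 − 480 = -4656;  -20388 − 4656 = -25044;  -73542 − 25044 = -98586;  -218285 − 98586 = -316871;  -564020 − 316871 = -880891
-4656 − 480 = -5136;  -25044 − 5136 = -30180;  -98586 − 30180 = -128766;  -316871 − 128766 = -445637;  -880891 − 445637 = -1326528
-5136 − 480 = -5616;  -30180 − 5616 = -35796;  -128766 − 35796 = -164562;  -445637 − 164562 = -610199;  -1326528 − 610199 = -1936727

-1936727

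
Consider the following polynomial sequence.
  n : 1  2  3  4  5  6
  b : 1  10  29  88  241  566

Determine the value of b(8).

2164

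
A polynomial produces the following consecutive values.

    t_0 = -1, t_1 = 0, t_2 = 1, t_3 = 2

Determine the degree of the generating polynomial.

First differences: 1, 1, 1
The first differences are constant, so the polynomial has degree 1.

1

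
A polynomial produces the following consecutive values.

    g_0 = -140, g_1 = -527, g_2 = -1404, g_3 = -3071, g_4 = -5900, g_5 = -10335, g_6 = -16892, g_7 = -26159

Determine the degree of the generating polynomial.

4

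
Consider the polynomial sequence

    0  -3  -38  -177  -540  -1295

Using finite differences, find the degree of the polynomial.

4

Δ: -3, -35, -139, -363, -755
Δ²: -32, -104, -224, -392
Δ³: -72, -120, -168
Δ⁴: -48, -48
The fourth differences are constant, so the polynomial has degree 4.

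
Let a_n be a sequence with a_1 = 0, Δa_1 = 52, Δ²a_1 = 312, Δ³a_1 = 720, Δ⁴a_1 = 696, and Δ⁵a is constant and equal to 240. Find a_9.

111632

Build the table forward from the leading diagonal:
Fifth differences: 240, 240, 240, 240, 240, 240, 240, 240, 240
Fourth differences: 696, 936, 1176, 1416, 1656, 1896, 2136, 2376, 2616
Third differences: 720, 1416, 2352, 3528, 4944, 6600, 8496, 10632, 13008
Second differences: 312, 1032, 2448, 4800, 8328, 13272, 19872, 28368, 39000
First differences: 52, 364, 1396, 3844, 8644, 16972, 30244, 50116, 78484
a: 0, 52, 416, 1812, 5656, 14300, 31272, 61516, 111632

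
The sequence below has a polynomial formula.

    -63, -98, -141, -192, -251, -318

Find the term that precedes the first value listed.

-36

First differences: -35, -43, -51, -59, -67
Second differences: -8, -8, -8, -8
The second differences are constant at -8.
Work back: -35 + 8 = -27;  -63 + 27 = -36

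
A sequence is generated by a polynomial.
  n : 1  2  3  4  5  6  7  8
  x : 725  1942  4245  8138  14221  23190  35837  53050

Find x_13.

245405

D1: 1217, 2303, 3893, 6083, 8969, 12647, 17213
D2: 1086, 1590, 2190, 2886, 3678, 4566
D3: 504, 600, 696, 792, 888
D4: 96, 96, 96, 96
Fourth differences constant at 96.
888 + 96 = 984;  4566 + 984 = 5550;  17213 + 5550 = 22763;  53050 + 22763 = 75813
984 + 96 = 1080;  5550 + 1080 = 6630;  22763 + 6630 = 29393;  75813 + 29393 = 105206
1080 + 96 = 1176;  6630 + 1176 = 7806;  29393 + 7806 = 37199;  105206 + 37199 = 142405
1176 + 96 = 1272;  7806 + 1272 = 9078;  37199 + 9078 = 46277;  142405 + 46277 = 188682
1272 + 96 = 1368;  9078 + 1368 = 10446;  46277 + 10446 = 56723;  188682 + 56723 = 245405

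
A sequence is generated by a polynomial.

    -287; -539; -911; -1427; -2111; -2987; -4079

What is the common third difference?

Δ: -252, -372, -516, -684, -876, -1092
Δ²: -120, -144, -168, -192, -216
Δ³: -24, -24, -24, -24

-24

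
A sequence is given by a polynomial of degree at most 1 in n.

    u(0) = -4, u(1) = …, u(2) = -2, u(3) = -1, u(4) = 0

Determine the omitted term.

-3

Using the last 3 terms:
First differences: 1  1
Constant first difference = 1.
Extend backward: -2 − 1 = -3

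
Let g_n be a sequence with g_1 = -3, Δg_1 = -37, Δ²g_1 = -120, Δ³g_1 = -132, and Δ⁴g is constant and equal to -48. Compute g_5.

-1447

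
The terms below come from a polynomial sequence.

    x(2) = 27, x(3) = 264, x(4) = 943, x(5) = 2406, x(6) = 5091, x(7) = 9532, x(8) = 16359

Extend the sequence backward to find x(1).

-14

D1: 237  679  1463  2685  4441  6827
D2: 442  784  1222  1756  2386
D3: 342  438  534  630
D4: 96  96  96
The fourth differences are constant at 96.
Work back: 342 − 96 = 246;  442 − 246 = 196;  237 − 196 = 41;  27 − 41 = -14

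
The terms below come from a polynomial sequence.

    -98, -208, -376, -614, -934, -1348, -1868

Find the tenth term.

-4184

First differences: -110  -168  -238  -320  -414  -520
Second differences: -58  -70  -82  -94  -106
Third differences: -12  -12  -12  -12
Third differences constant at -12.
-106 − 12 = -118;  -520 − 118 = -638;  -1868 − 638 = -2506
-118 − 12 = -130;  -638 − 130 = -768;  -2506 − 768 = -3274
-130 − 12 = -142;  -768 − 142 = -910;  -3274 − 910 = -4184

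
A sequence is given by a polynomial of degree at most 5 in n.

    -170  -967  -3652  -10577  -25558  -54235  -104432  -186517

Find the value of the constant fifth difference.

First differences: -797, -2685, -6925, -14981, -28677, -50197, -82085
Second differences: -1888, -4240, -8056, -13696, -21520, -31888
Third differences: -2352, -3816, -5640, -7824, -10368
Fourth differences: -1464, -1824, -2184, -2544
Fifth differences: -360, -360, -360

-360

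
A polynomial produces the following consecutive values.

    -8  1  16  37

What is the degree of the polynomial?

2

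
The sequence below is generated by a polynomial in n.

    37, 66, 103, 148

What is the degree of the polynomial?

2

Δ: 29, 37, 45
Δ²: 8, 8
The second differences are constant, so the polynomial has degree 2.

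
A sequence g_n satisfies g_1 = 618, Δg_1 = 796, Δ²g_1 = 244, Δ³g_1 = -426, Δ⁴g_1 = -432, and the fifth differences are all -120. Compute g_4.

Build the table forward from the leading diagonal:
Δ⁵: -120, -120, -120, -120
Δ⁴: -432, -552, -672, -792
Δ³: -426, -858, -1410, -2082
Δ²: 244, -182, -1040, -2450
Δ: 796, 1040, 858, -182
g: 618, 1414, 2454, 3312

3312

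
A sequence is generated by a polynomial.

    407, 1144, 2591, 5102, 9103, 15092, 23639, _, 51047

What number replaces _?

35386

Using the first 7 terms:
Δ: 737  1447  2511  4001  5989  8547
Δ²: 710  1064  1490  1988  2558
Δ³: 354  426  498  570
Δ⁴: 72  72  72
Constant fourth difference = 72.
Extend forward: 570 + 72 = 642;  2558 + 642 = 3200;  8547 + 3200 = 11747;  23639 + 11747 = 35386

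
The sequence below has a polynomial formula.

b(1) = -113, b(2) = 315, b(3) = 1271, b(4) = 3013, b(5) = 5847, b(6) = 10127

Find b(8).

Δ: 428  956  1742  2834  4280
Δ²: 528  786  1092  1446
Δ³: 258  306  354
Δ⁴: 48  48
Fourth differences constant at 48.
354 + 48 = 402;  1446 + 402 = 1848;  4280 + 1848 = 6128;  10127 + 6128 = 16255
402 + 48 = 450;  1848 + 450 = 2298;  6128 + 2298 = 8426;  16255 + 8426 = 24681

24681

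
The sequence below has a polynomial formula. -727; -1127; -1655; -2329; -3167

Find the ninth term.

D1: -400, -528, -674, -838
D2: -128, -146, -164
D3: -18, -18
Constant third difference = -18, so extend:
-164 − 18 = -182;  -838 − 182 = -1020;  -3167 − 1020 = -4187
-182 − 18 = -200;  -1020 − 200 = -1220;  -4187 − 1220 = -5407
-200 − 18 = -218;  -1220 − 218 = -1438;  -5407 − 1438 = -6845
-218 − 18 = -236;  -1438 − 236 = -1674;  -6845 − 1674 = -8519

-8519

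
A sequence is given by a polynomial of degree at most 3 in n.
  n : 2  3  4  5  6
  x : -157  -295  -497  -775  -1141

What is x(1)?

-71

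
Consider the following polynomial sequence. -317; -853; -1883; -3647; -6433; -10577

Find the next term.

-536 , -1030 , -1764 , -2786 , -4144
-494 , -734 , -1022 , -1358
-240 , -288 , -336
-48 , -48
Constant fourth difference = -48, so extend:
-336 − 48 = -384;  -1358 − 384 = -1742;  -4144 − 1742 = -5886;  -10577 − 5886 = -16463

-16463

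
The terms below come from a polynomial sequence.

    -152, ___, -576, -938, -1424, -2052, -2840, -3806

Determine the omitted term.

Using the last 6 terms:
First differences: -362  -486  -628  -788  -966
Second differences: -124  -142  -160  -178
Third differences: -18  -18  -18
Constant third difference = -18.
Extend backward: -124 + 18 = -106;  -362 + 106 = -256;  -576 + 256 = -320

-320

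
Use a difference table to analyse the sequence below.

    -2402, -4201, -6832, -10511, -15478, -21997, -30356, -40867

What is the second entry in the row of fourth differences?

First differences: -1799, -2631, -3679, -4967, -6519, -8359, -10511
Second differences: -832, -1048, -1288, -1552, -1840, -2152
Third differences: -216, -240, -264, -288, -312
Fourth differences: -24, -24, -24, -24

-24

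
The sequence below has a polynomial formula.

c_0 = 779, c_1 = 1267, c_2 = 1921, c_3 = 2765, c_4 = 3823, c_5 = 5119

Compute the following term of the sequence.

488, 654, 844, 1058, 1296
166, 190, 214, 238
24, 24, 24
Constant third difference = 24, so extend:
238 + 24 = 262;  1296 + 262 = 1558;  5119 + 1558 = 6677

6677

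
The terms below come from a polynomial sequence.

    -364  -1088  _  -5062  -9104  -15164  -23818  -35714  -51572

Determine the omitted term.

-2534

Using the last 6 terms:
D1: -4042  -6060  -8654  -11896  -15858
D2: -2018  -2594  -3242  -3962
D3: -576  -648  -720
D4: -72  -72
Constant fourth difference = -72.
Extend backward: -576 + 72 = -504;  -2018 + 504 = -1514;  -4042 + 1514 = -2528;  -5062 + 2528 = -2534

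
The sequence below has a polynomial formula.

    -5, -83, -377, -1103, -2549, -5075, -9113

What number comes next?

-78, -294, -726, -1446, -2526, -4038
-216, -432, -720, -1080, -1512
-216, -288, -360, -432
-72, -72, -72
The fourth differences are constant (-72).
-432 − 72 = -504;  -1512 − 504 = -2016;  -4038 − 2016 = -6054;  -9113 − 6054 = -15167

-15167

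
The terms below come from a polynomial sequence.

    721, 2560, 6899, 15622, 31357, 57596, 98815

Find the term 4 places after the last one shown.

544171

D1: 1839  4339  8723  15735  26239  41219
D2: 2500  4384  7012  10504  14980
D3: 1884  2628  3492  4476
D4: 744  864  984
D5: 120  120
Constant fifth difference = 120, so extend:
984 + 120 = 1104;  4476 + 1104 = 5580;  14980 + 5580 = 20560;  41219 + 20560 = 61779;  98815 + 61779 = 160594
1104 + 120 = 1224;  5580 + 1224 = 6804;  20560 + 6804 = 27364;  61779 + 27364 = 89143;  160594 + 89143 = 249737
1224 + 120 = 1344;  6804 + 1344 = 8148;  27364 + 8148 = 35512;  89143 + 35512 = 124655;  249737 + 124655 = 374392
1344 + 120 = 1464;  8148 + 1464 = 9612;  35512 + 9612 = 45124;  124655 + 45124 = 169779;  374392 + 169779 = 544171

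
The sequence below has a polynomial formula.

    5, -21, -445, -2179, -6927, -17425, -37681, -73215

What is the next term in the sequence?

-131299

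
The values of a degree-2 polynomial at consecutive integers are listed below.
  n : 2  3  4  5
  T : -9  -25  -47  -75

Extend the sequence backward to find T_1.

1

-16, -22, -28
-6, -6
The second differences are constant at -6.
Work back: -16 + 6 = -10;  -9 + 10 = 1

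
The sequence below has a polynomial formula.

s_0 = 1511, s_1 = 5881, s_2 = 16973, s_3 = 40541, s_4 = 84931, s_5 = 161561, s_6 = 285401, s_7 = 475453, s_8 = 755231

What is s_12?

4370, 11092, 23568, 44390, 76630, 123840, 190052, 279778
6722, 12476, 20822, 32240, 47210, 66212, 89726
5754, 8346, 11418, 14970, 19002, 23514
2592, 3072, 3552, 4032, 4512
480, 480, 480, 480
The fifth differences are constant (480).
4512 + 480 = 4992;  23514 + 4992 = 28506;  89726 + 28506 = 118232;  279778 + 118232 = 398010;  755231 + 398010 = 1153241
4992 + 480 = 5472;  28506 + 5472 = 33978;  118232 + 33978 = 152210;  398010 + 152210 = 550220;  1153241 + 550220 = 1703461
5472 + 480 = 5952;  33978 + 5952 = 39930;  152210 + 39930 = 192140;  550220 + 192140 = 742360;  1703461 + 742360 = 2445821
5952 + 480 = 6432;  39930 + 6432 = 46362;  192140 + 46362 = 238502;  742360 + 238502 = 980862;  2445821 + 980862 = 3426683

3426683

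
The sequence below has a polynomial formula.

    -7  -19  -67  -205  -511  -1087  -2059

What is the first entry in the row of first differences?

-12

Δ: -12, -48, -138, -306, -576, -972
Δ²: -36, -90, -168, -270, -396
Δ³: -54, -78, -102, -126
Δ⁴: -24, -24, -24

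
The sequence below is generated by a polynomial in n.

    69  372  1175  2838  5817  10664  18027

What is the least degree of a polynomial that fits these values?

4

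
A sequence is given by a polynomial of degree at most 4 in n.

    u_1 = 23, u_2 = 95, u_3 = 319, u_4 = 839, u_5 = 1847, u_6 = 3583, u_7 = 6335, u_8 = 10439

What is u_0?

First differences: 72  224  520  1008  1736  2752  4104
Second differences: 152  296  488  728  1016  1352
Third differences: 144  192  240  288  336
Fourth differences: 48  48  48  48
The fourth differences are constant at 48.
Work back: 144 − 48 = 96;  152 − 96 = 56;  72 − 56 = 16;  23 − 16 = 7

7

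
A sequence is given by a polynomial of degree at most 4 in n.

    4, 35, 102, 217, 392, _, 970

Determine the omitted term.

639

Using the first 5 terms:
31  67  115  175
36  48  60
12  12
Constant third difference = 12.
Extend forward: 60 + 12 = 72;  175 + 72 = 247;  392 + 247 = 639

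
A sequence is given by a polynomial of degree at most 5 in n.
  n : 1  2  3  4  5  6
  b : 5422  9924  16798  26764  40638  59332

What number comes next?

83854

Δ: 4502  6874  9966  13874  18694
Δ²: 2372  3092  3908  4820
Δ³: 720  816  912
Δ⁴: 96  96
Constant fourth difference = 96, so extend:
912 + 96 = 1008;  4820 + 1008 = 5828;  18694 + 5828 = 24522;  59332 + 24522 = 83854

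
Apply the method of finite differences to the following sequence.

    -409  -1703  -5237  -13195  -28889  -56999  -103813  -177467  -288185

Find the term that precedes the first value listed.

-1294  -3534  -7958  -15694  -28110  -46814  -73654  -110718
-2240  -4424  -7736  -12416  -18704  -26840  -37064
-2184  -3312  -4680  -6288  -8136  -10224
-1128  -1368  -1608  -1848  -2088
-240  -240  -240  -240
The fifth differences are constant at -240.
Work back: -1128 + 240 = -888;  -2184 + 888 = -1296;  -2240 + 1296 = -944;  -1294 + 944 = -350;  -409 + 350 = -59

-59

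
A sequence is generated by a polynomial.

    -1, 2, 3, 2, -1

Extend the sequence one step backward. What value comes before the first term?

-6

3, 1, -1, -3
-2, -2, -2
The second differences are constant at -2.
Work back: 3 + 2 = 5;  -1 − 5 = -6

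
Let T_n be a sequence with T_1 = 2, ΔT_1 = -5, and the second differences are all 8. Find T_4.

11

Build the table forward from the leading diagonal:
D2: 8, 8, 8, 8
D1: -5, 3, 11, 19
T: 2, -3, 0, 11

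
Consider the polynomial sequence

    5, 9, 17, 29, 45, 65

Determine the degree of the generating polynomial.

2

Δ: 4, 8, 12, 16, 20
Δ²: 4, 4, 4, 4
The second differences are constant, so the polynomial has degree 2.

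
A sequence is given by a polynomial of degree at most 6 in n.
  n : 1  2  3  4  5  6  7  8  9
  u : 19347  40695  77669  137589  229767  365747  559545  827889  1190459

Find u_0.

D1: 21348  36974  59920  92178  135980  193798  268344  362570
D2: 15626  22946  32258  43802  57818  74546  94226
D3: 7320  9312  11544  14016  16728  19680
D4: 1992  2232  2472  2712  2952
D5: 240  240  240  240
The fifth differences are constant at 240.
Work back: 1992 − 240 = 1752;  7320 − 1752 = 5568;  15626 − 5568 = 10058;  21348 − 10058 = 11290;  19347 − 11290 = 8057

8057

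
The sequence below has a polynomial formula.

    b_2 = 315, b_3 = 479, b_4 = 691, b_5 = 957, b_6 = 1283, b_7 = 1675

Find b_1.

164  212  266  326  392
48  54  60  66
6  6  6
The third differences are constant at 6.
Work back: 48 − 6 = 42;  164 − 42 = 122;  315 − 122 = 193

193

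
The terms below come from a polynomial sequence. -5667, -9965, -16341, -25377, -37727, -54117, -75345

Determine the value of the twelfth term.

-287025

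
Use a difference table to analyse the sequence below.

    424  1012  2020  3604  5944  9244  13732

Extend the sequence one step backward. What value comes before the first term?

D1: 588, 1008, 1584, 2340, 3300, 4488
D2: 420, 576, 756, 960, 1188
D3: 156, 180, 204, 228
D4: 24, 24, 24
The fourth differences are constant at 24.
Work back: 156 − 24 = 132;  420 − 132 = 288;  588 − 288 = 300;  424 − 300 = 124

124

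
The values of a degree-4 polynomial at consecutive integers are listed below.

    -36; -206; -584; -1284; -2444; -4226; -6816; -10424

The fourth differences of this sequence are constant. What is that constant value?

Δ: -170, -378, -700, -1160, -1782, -2590, -3608
Δ²: -208, -322, -460, -622, -808, -1018
Δ³: -114, -138, -162, -186, -210
Δ⁴: -24, -24, -24, -24

-24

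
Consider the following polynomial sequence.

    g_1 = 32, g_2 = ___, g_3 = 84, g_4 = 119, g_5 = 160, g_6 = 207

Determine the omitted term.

55

Using the last 4 terms:
Δ: 35  41  47
Δ²: 6  6
Constant second difference = 6.
Extend backward: 35 − 6 = 29;  84 − 29 = 55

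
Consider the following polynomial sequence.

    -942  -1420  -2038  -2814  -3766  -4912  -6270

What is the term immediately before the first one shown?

-586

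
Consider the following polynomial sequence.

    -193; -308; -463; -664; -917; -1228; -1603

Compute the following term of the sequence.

Δ: -115  -155  -201  -253  -311  -375
Δ²: -40  -46  -52  -58  -64
Δ³: -6  -6  -6  -6
The third differences are constant (-6).
-64 − 6 = -70;  -375 − 70 = -445;  -1603 − 445 = -2048

-2048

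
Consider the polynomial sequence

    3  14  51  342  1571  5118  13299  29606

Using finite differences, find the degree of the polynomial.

5

11, 37, 291, 1229, 3547, 8181, 16307
26, 254, 938, 2318, 4634, 8126
228, 684, 1380, 2316, 3492
456, 696, 936, 1176
240, 240, 240
The fifth differences are constant, so the polynomial has degree 5.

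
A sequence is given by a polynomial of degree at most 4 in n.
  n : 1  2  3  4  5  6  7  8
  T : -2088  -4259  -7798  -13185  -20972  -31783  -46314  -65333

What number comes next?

First differences: -2171  -3539  -5387  -7787  -10811  -14531  -19019
Second differences: -1368  -1848  -2400  -3024  -3720  -4488
Third differences: -480  -552  -624  -696  -768
Fourth differences: -72  -72  -72  -72
Constant fourth difference = -72, so extend:
-768 − 72 = -840;  -4488 − 840 = -5328;  -19019 − 5328 = -24347;  -65333 − 24347 = -89680

-89680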